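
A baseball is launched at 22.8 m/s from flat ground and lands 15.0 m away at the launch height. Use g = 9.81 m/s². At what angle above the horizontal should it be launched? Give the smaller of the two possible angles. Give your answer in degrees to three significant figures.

8.22°

Level-ground range R = v₀² sin(2θ)/g ⇒ sin(2θ) = gR/v₀² = 9.81 × 15.0 / 22.8² = 0.2831.
2θ = 16.44° or 180° − 16.44° = 163.6°, so θ = 8.222° or 81.78°.
The smaller angle is 8.222°.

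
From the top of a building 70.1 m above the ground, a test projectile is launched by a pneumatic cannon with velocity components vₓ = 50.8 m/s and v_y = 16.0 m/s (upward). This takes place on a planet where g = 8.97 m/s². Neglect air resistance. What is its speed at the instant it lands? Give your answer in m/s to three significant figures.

64.0 m/s

The projectile lands when y = 70.1 + (16.00) t − ½·8.97·t² = 0. Positive root: t = (16.00 + √(16.00² + 2·8.97·70.1)) / 8.97 = (16.00 + 38.90) / 8.97 = 6.121 s.
Vertical velocity at impact: v_y = v_y0 − g t = 16.00 − 8.97 × 6.121 = −38.90 m/s.
Speed: |v| = √(vₓ² + v_y²) = √(50.80² + 38.90²) = 63.99 m/s.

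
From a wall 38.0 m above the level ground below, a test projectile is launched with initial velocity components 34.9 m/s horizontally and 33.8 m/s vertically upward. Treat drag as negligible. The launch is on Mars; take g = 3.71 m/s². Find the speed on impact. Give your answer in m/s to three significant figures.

With up positive and y = 0 at the ground: y(t) = 38.0 + (33.80) t − 1.855 t². Setting y = 0 and taking the positive root: t = [33.80 + √(33.80² + 2·3.71·38.0)] / 3.71 = (33.80 + 37.74) / 3.71 = 19.28 s.
Vertical velocity at impact: v_y = v_y0 − g t = 33.80 − 3.71 × 19.28 = −37.74 m/s.
Speed: |v| = √(vₓ² + v_y²) = √(34.90² + 37.74²) = 51.40 m/s.

51.4 m/s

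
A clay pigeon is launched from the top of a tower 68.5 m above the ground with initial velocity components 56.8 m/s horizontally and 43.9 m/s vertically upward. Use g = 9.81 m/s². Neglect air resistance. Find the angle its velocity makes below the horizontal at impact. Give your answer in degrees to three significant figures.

45.2°

The projectile lands when y = 68.5 + (43.90) t − ½·9.81·t² = 0. Positive root: t = (43.90 + √(43.90² + 2·9.81·68.5)) / 9.81 = (43.90 + 57.19) / 9.81 = 10.31 s.
At impact: v_y = v_y0 − g t = −57.19 m/s; vₓ = 56.80 m/s.
Angle below horizontal: arctan(|v_y|/vₓ) = arctan(57.19/56.80) = 45.20°.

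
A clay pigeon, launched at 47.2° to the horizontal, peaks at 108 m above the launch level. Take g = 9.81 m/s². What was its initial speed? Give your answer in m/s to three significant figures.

62.7 m/s

At the peak v_y = 0, so v_y0 = √(2gH) = √(2 × 9.81 × 108) = 46.03 m/s.
v_y0 = v₀ sin θ ⇒ v₀ = 46.03 / sin 47.2° = 62.74 m/s.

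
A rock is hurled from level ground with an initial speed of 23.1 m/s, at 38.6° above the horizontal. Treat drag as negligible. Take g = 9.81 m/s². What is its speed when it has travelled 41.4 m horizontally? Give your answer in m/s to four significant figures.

vₓ = 23.10 cos 38.6° = 18.05 m/s; v_y0 = 23.10 sin 38.6° = 14.41 m/s.
Time to reach x = 41.4 m: t = x/vₓ = 41.4/18.05 = 2.293 s.
Vertical velocity there: v_y = v_y0 − g t = 14.41 − 9.81 × 2.293 = −8.085 m/s.
Speed: √(vₓ² + v_y²) = √(18.05² + 8.085²) = 19.78 m/s.

19.78 m/s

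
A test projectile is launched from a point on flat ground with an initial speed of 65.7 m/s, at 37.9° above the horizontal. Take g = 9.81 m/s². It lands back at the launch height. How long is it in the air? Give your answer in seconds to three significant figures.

vₓ = 65.70 cos 37.9° = 51.84 m/s; v_y0 = 65.70 sin 37.9° = 40.36 m/s.
Time of flight on level ground: T = 2 v_y0 / g = 2 × 40.36 / 9.81 = 8.228 s.

8.23 s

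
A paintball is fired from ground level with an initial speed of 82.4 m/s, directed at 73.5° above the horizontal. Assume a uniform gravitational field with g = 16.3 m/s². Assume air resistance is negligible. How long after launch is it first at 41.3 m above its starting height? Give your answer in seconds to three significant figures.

0.554 s

Resolve: vₓ = 82.40 cos 73.5° = 23.40 m/s and v_y0 = 82.40 sin 73.5° = 79.01 m/s.
Height y(t) = 79.01 t − 8.150 t² = 41.3 gives 8.150 t² − 79.01 t + 41.3 = 0.
t = [79.01 ± √(79.01² − 2·16.3·41.3)] / 16.3 = (79.01 ± 69.97) / 16.3, so t = 0.5545 s or t = 9.140 s.
The first (ascending) time is 0.5545 s.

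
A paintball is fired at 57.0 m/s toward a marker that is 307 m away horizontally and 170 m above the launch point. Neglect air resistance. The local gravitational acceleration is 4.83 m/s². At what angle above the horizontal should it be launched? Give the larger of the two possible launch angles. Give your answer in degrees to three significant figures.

73.4°

Trajectory: y = x tanθ − g x² (1 + tan²θ)/(2v₀²). With x = 307, y = 170, v₀ = 57.0, g = 4.83:
70.06 tan²θ − 307 tanθ + (240.1) = 0.
tanθ = [307 ± √(307² − 4 × 70.06 × (240.1))] / (2 × 70.06) = (307 ± 164.3) / 140.1, giving tanθ = 1.019 or 3.363.
θ = 45.53° or 73.44°; the larger is 73.44°.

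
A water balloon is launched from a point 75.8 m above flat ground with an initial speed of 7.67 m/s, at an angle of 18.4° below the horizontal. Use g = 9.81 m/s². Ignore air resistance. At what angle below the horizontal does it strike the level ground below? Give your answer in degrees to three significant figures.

Components: vₓ = 7.670 cos 18.4° = 7.278 m/s, v_y0 = −2.421 m/s (downward).
Vertical motion (up positive, ground at y = 0): 4.905 t² − (−2.421) t − 75.8 = 0, so t = (−2.421 + √(2.421² + 2·9.81·75.8)) / 9.81 = (−2.421 + 38.64) / 9.81 = 3.692 s.
At impact: v_y = v_y0 − g t = −38.64 m/s; vₓ = 7.278 m/s.
Angle below horizontal: arctan(|v_y|/vₓ) = arctan(38.64/7.278) = 79.33°.

79.3°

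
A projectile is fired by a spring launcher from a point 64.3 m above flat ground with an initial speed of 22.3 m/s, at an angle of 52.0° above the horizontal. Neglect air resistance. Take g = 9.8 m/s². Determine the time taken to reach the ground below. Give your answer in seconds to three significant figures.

5.84 s

Resolve: vₓ = 22.30 cos 52.0° = 13.73 m/s and v_y0 = 22.30 sin 52.0° = 17.57 m/s.
With up positive and y = 0 at the ground: y(t) = 64.3 + (17.57) t − 4.900 t². Setting y = 0 and taking the positive root: t = [17.57 + √(17.57² + 2·9.80·64.3)] / 9.80 = (17.57 + 39.61) / 9.80 = 5.835 s.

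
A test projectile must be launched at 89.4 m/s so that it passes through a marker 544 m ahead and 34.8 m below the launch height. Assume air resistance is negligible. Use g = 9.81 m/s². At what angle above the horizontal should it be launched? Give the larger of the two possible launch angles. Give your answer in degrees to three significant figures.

69.6°

Trajectory: y = x tanθ − g x² (1 + tan²θ)/(2v₀²). With x = 544, y = −34.8, v₀ = 89.4, g = 9.81:
181.6 tan²θ − 544 tanθ + (146.8) = 0.
tanθ = [544 ± √(544² − 4 × 181.6 × (146.8))] / (2 × 181.6) = (544 ± 435.1) / 363.2, giving tanθ = 0.2999 or 2.695.
θ = 16.70° or 69.64°; the larger is 69.64°.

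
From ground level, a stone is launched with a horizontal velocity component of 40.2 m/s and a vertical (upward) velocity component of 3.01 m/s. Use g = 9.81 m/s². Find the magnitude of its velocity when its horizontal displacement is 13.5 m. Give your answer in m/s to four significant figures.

At x = 13.5 m, t = x/vₓ = 13.5/40.20 = 0.3358 s.
Vertical velocity there: v_y = v_y0 − g t = 3.010 − 9.81 × 0.3358 = −0.2844 m/s.
Speed: √(vₓ² + v_y²) = √(40.20² + 0.2844²) = 40.20 m/s.

40.20 m/s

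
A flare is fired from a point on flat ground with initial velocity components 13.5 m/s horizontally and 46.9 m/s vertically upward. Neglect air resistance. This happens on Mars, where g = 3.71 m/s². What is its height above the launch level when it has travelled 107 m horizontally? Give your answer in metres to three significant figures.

255 m

Time to reach x = 107 m: t = x/vₓ = 107/13.50 = 7.926 s.
Height: y = v_y0 t − ½ g t² = 46.90 × 7.926 − 1.855 × 7.926² = 371.7 − 116.5 = 255.2 m.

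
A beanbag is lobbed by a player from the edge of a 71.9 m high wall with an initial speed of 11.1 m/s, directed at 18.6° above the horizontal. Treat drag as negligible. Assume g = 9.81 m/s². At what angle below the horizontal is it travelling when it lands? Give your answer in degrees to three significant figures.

74.4°

vₓ = 11.10 cos 18.6° = 10.52 m/s; v_y0 = 11.10 sin 18.6° = 3.540 m/s.
The projectile lands when y = 71.9 + (3.540) t − ½·9.81·t² = 0. Positive root: t = (3.540 + √(3.540² + 2·9.81·71.9)) / 9.81 = (3.540 + 37.73) / 9.81 = 4.207 s.
At impact: v_y = v_y0 − g t = −37.73 m/s; vₓ = 10.52 m/s.
Angle below horizontal: arctan(|v_y|/vₓ) = arctan(37.73/10.52) = 74.42°.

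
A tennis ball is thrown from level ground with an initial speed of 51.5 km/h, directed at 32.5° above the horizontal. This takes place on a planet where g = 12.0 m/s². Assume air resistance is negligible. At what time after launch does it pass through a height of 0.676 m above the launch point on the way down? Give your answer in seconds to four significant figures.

1.186 s

Convert: 51.5 km/h = 51.5/3.6 = 14.31 m/s.
vₓ = 14.31 cos 32.5° = 12.07 m/s; v_y0 = 14.31 sin 32.5° = 7.686 m/s.
Height y(t) = 7.686 t − 6.000 t² = 0.676 gives 6.000 t² − 7.686 t + 0.676 = 0.
t = [7.686 ± √(7.686² − 2·12.0·0.676)] / 12.0 = (7.686 ± 6.546) / 12.0, so t = 0.09499 s or t = 1.186 s.
The descending-branch root is 1.186 s.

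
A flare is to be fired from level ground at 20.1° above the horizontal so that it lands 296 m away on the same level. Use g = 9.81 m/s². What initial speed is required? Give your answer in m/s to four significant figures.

67.07 m/s

From R = (v₀² / g) sin 2θ: v₀ = √(gR / sin 2θ).
v₀ = √(9.81 × 296 / sin 40.20°) = √(2904 / 0.6455) = √4498.8 = 67.07 m/s.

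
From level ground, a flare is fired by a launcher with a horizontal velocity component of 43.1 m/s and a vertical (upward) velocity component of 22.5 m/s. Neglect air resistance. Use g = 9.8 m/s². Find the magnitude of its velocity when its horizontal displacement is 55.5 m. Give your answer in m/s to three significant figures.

44.2 m/s

x = vₓ t ⇒ t = 55.5/43.10 = 1.288 s.
Vertical velocity there: v_y = v_y0 − g t = 22.50 − 9.80 × 1.288 = 9.881 m/s.
Speed: √(vₓ² + v_y²) = √(43.10² + 9.881²) = 44.22 m/s.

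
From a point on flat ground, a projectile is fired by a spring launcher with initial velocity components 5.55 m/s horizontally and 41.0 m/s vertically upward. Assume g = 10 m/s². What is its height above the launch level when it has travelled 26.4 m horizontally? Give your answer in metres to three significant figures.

81.9 m

Time to reach x = 26.4 m: t = x/vₓ = 26.4/5.550 = 4.757 s.
Height: y = v_y0 t − ½ g t² = 41.00 × 4.757 − 5.000 × 4.757² = 195.0 − 113.1 = 81.89 m.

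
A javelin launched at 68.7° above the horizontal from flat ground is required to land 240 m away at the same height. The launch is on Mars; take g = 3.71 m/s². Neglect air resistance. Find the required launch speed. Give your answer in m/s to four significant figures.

36.27 m/s

On level ground R = v₀² sin 2θ / g ⇒ v₀ = √(gR / sin 2θ).
v₀ = √(3.71 × 240 / sin 137.4°) = √(890.4 / 0.6769) = √1315.5 = 36.27 m/s.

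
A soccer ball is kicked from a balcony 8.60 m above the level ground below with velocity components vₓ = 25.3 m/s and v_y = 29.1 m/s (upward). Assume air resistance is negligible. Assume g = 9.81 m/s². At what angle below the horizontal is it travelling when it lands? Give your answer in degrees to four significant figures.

Vertical motion (up positive, ground at y = 0): 4.905 t² − (29.10) t − 8.60 = 0, so t = (29.10 + √(29.10² + 2·9.81·8.60)) / 9.81 = (29.10 + 31.87) / 9.81 = 6.215 s.
At impact: v_y = v_y0 − g t = −31.87 m/s; vₓ = 25.30 m/s.
Angle below horizontal: arctan(|v_y|/vₓ) = arctan(31.87/25.30) = 51.55°.

51.55°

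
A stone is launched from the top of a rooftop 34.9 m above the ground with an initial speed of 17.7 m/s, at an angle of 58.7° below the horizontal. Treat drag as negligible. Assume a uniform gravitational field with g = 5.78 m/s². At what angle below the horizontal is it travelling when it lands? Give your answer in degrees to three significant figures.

69.9°

Components: vₓ = 17.70 cos 58.7° = 9.195 m/s, v_y0 = −15.12 m/s (downward).
With up positive and y = 0 at the ground: y(t) = 34.9 + (−15.12) t − 2.890 t². Setting y = 0 and taking the positive root: t = [−15.12 + √(15.12² + 2·5.78·34.9)] / 5.78 = (−15.12 + 25.14) / 5.78 = 1.733 s.
At impact: v_y = v_y0 − g t = −25.14 m/s; vₓ = 9.195 m/s.
Angle below horizontal: arctan(|v_y|/vₓ) = arctan(25.14/9.195) = 69.91°.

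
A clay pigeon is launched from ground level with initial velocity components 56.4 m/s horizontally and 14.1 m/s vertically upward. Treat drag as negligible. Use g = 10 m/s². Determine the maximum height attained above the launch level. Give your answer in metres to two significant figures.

9.9 m

Maximum height: H = v_y0² / (2g) = 14.10² / (2 × 10.0) = 9.940 m.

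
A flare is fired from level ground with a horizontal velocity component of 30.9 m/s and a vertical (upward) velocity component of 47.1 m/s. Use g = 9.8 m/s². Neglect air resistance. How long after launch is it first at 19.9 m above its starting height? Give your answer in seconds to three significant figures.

0.443 s

Require v_y0 t − ½ g t² = 19.9, i.e. 4.900 t² − 47.10 t + 19.9 = 0.
t = [47.10 ± √(47.10² − 2·9.80·19.9)] / 9.80 = (47.10 ± 42.76) / 9.80, so t = 0.4429 s or t = 9.169 s.
The first (ascending) time is 0.4429 s.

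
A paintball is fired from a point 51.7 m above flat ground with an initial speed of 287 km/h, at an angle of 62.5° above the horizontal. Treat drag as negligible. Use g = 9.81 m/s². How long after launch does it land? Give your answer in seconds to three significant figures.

Convert: 287 km/h = 287/3.6 = 79.72 m/s.
Components: vₓ = 79.72 cos 62.5° = 36.81 m/s, v_y0 = 79.72 sin 62.5° = 70.71 m/s.
With up positive and y = 0 at the ground: y(t) = 51.7 + (70.71) t − 4.905 t². Setting y = 0 and taking the positive root: t = [70.71 + √(70.71² + 2·9.81·51.7)] / 9.81 = (70.71 + 77.56) / 9.81 = 15.11 s.

15.1 s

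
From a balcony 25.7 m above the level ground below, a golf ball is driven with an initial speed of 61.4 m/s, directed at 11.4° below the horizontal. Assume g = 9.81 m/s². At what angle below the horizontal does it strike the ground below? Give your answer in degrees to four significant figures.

Horizontal component vₓ = 61.40 cos 11.4° = 60.19 m/s; vertical v_y0 = −12.14 m/s (downward).
Vertical motion (up positive, ground at y = 0): 4.905 t² − (−12.14) t − 25.7 = 0, so t = (−12.14 + √(12.14² + 2·9.81·25.7)) / 9.81 = (−12.14 + 25.52) / 9.81 = 1.365 s.
At impact: v_y = v_y0 − g t = −25.52 m/s; vₓ = 60.19 m/s.
Angle below horizontal: arctan(|v_y|/vₓ) = arctan(25.52/60.19) = 22.98°.

22.98°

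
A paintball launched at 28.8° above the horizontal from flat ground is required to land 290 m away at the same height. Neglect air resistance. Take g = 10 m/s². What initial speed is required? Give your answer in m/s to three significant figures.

58.6 m/s

On level ground R = v₀² sin 2θ / g ⇒ v₀ = √(gR / sin 2θ).
v₀ = √(10.0 × 290 / sin 57.60°) = √(2900 / 0.8443) = √3434.7 = 58.61 m/s.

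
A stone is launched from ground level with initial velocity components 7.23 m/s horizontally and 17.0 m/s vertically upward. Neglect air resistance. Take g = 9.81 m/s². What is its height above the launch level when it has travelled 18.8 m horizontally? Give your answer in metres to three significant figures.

Time to reach x = 18.8 m: t = x/vₓ = 18.8/7.230 = 2.600 s.
Height: y = v_y0 t − ½ g t² = 17.00 × 2.600 − 4.905 × 2.600² = 44.20 − 33.16 = 11.04 m.

11.0 m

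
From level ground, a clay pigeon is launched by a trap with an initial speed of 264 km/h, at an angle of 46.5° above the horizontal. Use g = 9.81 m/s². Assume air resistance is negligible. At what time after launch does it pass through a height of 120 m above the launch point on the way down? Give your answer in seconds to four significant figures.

7.645 s

Convert: 264 km/h = 264/3.6 = 73.33 m/s.
Resolve: vₓ = 73.33 cos 46.5° = 50.48 m/s and v_y0 = 73.33 sin 46.5° = 53.19 m/s.
Height y(t) = 53.19 t − 4.905 t² = 120 gives 4.905 t² − 53.19 t + 120 = 0.
Quadratic formula: t = (53.19 ± √475.21) / 9.81 = (53.19 ± 21.80) / 9.81 → t = 3.200 s or 7.645 s.
The descending-branch root is 7.645 s.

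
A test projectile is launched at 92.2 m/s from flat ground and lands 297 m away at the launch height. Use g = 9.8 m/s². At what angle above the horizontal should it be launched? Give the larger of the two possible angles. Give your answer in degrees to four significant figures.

From R = (v₀²/g) sin 2θ: sin 2θ = 9.80 × 297 / 8500.8 = 0.3424.
2θ = 20.02° or 180° − 20.02° = 160.0°, so θ = 10.01° or 79.99°.
The larger angle is 79.99°.

79.99°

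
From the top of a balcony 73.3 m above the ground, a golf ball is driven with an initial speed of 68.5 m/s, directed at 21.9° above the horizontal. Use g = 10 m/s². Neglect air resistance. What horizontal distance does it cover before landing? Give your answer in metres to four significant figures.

454.9 m

vₓ = 68.50 cos 21.9° = 63.56 m/s; v_y0 = 68.50 sin 21.9° = 25.55 m/s.
Vertical motion (up positive, ground at y = 0): 5.000 t² − (25.55) t − 73.3 = 0, so t = (25.55 + √(25.55² + 2·10.0·73.3)) / 10.0 = (25.55 + 46.03) / 10.0 = 7.158 s.
Horizontal distance: R = vₓ t = 63.56 × 7.158 = 454.9 m.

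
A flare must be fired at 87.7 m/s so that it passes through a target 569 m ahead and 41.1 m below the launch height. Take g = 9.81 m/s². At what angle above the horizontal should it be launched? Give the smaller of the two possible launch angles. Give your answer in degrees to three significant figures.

Trajectory: y = x tanθ − g x² (1 + tan²θ)/(2v₀²). With x = 569, y = −41.1, v₀ = 87.7, g = 9.81:
206.5 tan²θ − 569 tanθ + (165.4) = 0.
tanθ = [569 ± √(569² − 4 × 206.5 × (165.4))] / (2 × 206.5) = (569 ± 432.6) / 412.9, giving tanθ = 0.3302 or 2.426.
θ = 18.27° or 67.60°; the smaller is 18.27°.

18.3°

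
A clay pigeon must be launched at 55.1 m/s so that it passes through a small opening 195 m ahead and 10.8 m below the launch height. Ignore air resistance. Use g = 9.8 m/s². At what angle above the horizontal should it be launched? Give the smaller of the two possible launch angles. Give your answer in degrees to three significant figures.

15.9°

Trajectory: y = x tanθ − g x² (1 + tan²θ)/(2v₀²). With x = 195, y = −10.8, v₀ = 55.1, g = 9.80:
61.37 tan²θ − 195 tanθ + (50.57) = 0.
tanθ = [195 ± √(195² − 4 × 61.37 × (50.57))] / (2 × 61.37) = (195 ± 160.0) / 122.7, giving tanθ = 0.2849 or 2.893.
θ = 15.90° or 70.93°; the smaller is 15.90°.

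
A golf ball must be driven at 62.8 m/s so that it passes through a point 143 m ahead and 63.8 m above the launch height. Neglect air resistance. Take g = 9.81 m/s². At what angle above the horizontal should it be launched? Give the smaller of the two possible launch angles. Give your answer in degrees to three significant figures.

Trajectory: y = x tanθ − g x² (1 + tan²θ)/(2v₀²). With x = 143, y = 63.8, v₀ = 62.8, g = 9.81:
25.43 tan²θ − 143 tanθ + (89.23) = 0.
tanθ = [143 ± √(143² − 4 × 25.43 × (89.23))] / (2 × 25.43) = (143 ± 106.6) / 50.87, giving tanθ = 0.7149 or 4.908.
θ = 35.56° or 78.48°; the smaller is 35.56°.

35.6°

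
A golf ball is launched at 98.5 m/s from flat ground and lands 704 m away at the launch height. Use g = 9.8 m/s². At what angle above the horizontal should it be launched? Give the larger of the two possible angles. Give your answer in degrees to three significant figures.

Level-ground range R = v₀² sin(2θ)/g ⇒ sin(2θ) = gR/v₀² = 9.80 × 704 / 98.5² = 0.7111.
2θ = 45.32° or 180° − 45.32° = 134.7°, so θ = 22.66° or 67.34°.
The larger angle is 67.34°.

67.3°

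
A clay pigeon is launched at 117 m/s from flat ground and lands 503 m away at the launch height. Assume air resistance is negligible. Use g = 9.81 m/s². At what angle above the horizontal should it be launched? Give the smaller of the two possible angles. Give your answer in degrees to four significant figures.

Level-ground range R = v₀² sin(2θ)/g ⇒ sin(2θ) = gR/v₀² = 9.81 × 503 / 117² = 0.3605.
2θ = 21.13° or 180° − 21.13° = 158.9°, so θ = 10.56° or 79.44°.
The smaller angle is 10.56°.

10.56°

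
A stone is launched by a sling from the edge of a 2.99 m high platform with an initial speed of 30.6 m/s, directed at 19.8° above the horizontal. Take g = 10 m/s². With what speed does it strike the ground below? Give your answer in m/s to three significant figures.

31.6 m/s

vₓ = 30.60 cos 19.8° = 28.79 m/s; v_y0 = 30.60 sin 19.8° = 10.37 m/s.
Vertical motion (up positive, ground at y = 0): 5.000 t² − (10.37) t − 2.99 = 0, so t = (10.37 + √(10.37² + 2·10.0·2.99)) / 10.0 = (10.37 + 12.93) / 10.0 = 2.330 s.
Vertical velocity at impact: v_y = v_y0 − g t = 10.37 − 10.0 × 2.330 = −12.93 m/s.
Speed: |v| = √(vₓ² + v_y²) = √(28.79² + 12.93²) = 31.56 m/s.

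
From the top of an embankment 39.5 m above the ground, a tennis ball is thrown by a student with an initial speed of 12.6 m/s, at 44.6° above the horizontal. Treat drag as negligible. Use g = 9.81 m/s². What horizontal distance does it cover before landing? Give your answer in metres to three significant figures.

Components: vₓ = 12.60 cos 44.6° = 8.972 m/s, v_y0 = 12.60 sin 44.6° = 8.847 m/s.
With up positive and y = 0 at the ground: y(t) = 39.5 + (8.847) t − 4.905 t². Setting y = 0 and taking the positive root: t = [8.847 + √(8.847² + 2·9.81·39.5)] / 9.81 = (8.847 + 29.21) / 9.81 = 3.879 s.
Horizontal distance: R = vₓ t = 8.972 × 3.879 = 34.80 m.

34.8 m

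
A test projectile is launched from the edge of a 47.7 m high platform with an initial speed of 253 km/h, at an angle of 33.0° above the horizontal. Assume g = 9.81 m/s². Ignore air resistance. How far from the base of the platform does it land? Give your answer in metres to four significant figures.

524.4 m

Convert: 253 km/h = 253/3.6 = 70.28 m/s.
Components: vₓ = 70.28 cos 33.0° = 58.94 m/s, v_y0 = 70.28 sin 33.0° = 38.28 m/s.
With up positive and y = 0 at the ground: y(t) = 47.7 + (38.28) t − 4.905 t². Setting y = 0 and taking the positive root: t = [38.28 + √(38.28² + 2·9.81·47.7)] / 9.81 = (38.28 + 49.00) / 9.81 = 8.897 s.
Horizontal distance: R = vₓ t = 58.94 × 8.897 = 524.4 m.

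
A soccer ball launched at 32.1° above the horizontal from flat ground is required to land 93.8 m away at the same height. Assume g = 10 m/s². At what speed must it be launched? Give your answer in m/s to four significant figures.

On level ground R = v₀² sin 2θ / g ⇒ v₀ = √(gR / sin 2θ).
v₀ = √(10.0 × 93.8 / sin 64.20°) = √(938.0 / 0.9003) = √1041.9 = 32.28 m/s.

32.28 m/s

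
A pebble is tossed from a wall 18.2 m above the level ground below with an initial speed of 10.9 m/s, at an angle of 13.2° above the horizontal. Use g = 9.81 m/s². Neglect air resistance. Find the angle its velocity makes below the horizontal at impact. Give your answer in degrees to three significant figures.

60.9°

vₓ = 10.90 cos 13.2° = 10.61 m/s; v_y0 = 10.90 sin 13.2° = 2.489 m/s.
Vertical motion (up positive, ground at y = 0): 4.905 t² − (2.489) t − 18.2 = 0, so t = (2.489 + √(2.489² + 2·9.81·18.2)) / 9.81 = (2.489 + 19.06) / 9.81 = 2.197 s.
At impact: v_y = v_y0 − g t = −19.06 m/s; vₓ = 10.61 m/s.
Angle below horizontal: arctan(|v_y|/vₓ) = arctan(19.06/10.61) = 60.89°.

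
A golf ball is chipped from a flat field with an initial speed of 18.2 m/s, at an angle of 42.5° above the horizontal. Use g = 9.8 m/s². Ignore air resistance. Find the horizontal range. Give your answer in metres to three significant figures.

33.7 m

Resolve: vₓ = 18.20 cos 42.5° = 13.42 m/s and v_y0 = 18.20 sin 42.5° = 12.30 m/s.
Time aloft: T = 2 v_y0 / g = 2 × 12.30 / 9.80 = 2.509 s.
Horizontal distance R = vₓ T = 13.42 × 2.509 = 33.67 m.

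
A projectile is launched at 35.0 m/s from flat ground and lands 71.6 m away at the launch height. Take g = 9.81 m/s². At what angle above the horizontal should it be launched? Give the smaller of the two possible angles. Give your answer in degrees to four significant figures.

17.49°

From R = (v₀²/g) sin 2θ: sin 2θ = 9.81 × 71.6 / 1225.0 = 0.5734.
2θ = 34.99° or 180° − 34.99° = 145.0°, so θ = 17.49° or 72.51°.
The smaller angle is 17.49°.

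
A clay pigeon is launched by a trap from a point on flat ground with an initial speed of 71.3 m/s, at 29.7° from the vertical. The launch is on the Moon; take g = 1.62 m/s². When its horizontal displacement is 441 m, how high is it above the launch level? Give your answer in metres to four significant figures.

Components: vₓ = 71.30 sin 29.7° = 35.33 m/s, v_y0 = 71.30 cos 29.7° = 61.93 m/s.
Time to reach x = 441 m: t = x/vₓ = 441/35.33 = 12.48 s.
Height: y = v_y0 t − ½ g t² = 61.93 × 12.48 − 0.8100 × 12.48² = 773.2 − 126.2 = 646.9 m.

646.9 m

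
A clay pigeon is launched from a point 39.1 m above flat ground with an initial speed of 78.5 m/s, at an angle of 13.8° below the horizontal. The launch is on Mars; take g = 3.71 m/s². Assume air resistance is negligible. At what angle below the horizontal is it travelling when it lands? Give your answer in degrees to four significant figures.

18.37°

Resolve: vₓ = 78.50 cos 13.8° = 76.23 m/s and v_y0 = −18.72 m/s (downward).
With up positive and y = 0 at the ground: y(t) = 39.1 + (−18.72) t − 1.855 t². Setting y = 0 and taking the positive root: t = [−18.72 + √(18.72² + 2·3.71·39.1)] / 3.71 = (−18.72 + 25.31) / 3.71 = 1.776 s.
At impact: v_y = v_y0 − g t = −25.31 m/s; vₓ = 76.23 m/s.
Angle below horizontal: arctan(|v_y|/vₓ) = arctan(25.31/76.23) = 18.37°.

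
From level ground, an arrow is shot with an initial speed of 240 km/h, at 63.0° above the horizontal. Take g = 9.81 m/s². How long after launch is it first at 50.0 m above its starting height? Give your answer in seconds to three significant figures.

Convert: 240 km/h = 240/3.6 = 66.67 m/s.
Components: vₓ = 66.67 cos 63.0° = 30.27 m/s, v_y0 = 66.67 sin 63.0° = 59.40 m/s.
Height y(t) = 59.40 t − 4.905 t² = 50.0 gives 4.905 t² − 59.40 t + 50.0 = 0.
t = [59.40 ± √(59.40² − 2·9.81·50.0)] / 9.81 = (59.40 ± 50.47) / 9.81, so t = 0.9101 s or t = 11.20 s.
The first (ascending) time is 0.9101 s.

0.910 s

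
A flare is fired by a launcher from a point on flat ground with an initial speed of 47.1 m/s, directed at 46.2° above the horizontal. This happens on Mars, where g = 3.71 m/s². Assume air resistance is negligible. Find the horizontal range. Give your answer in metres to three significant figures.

597 m

Components: vₓ = 47.10 cos 46.2° = 32.60 m/s, v_y0 = 47.10 sin 46.2° = 33.99 m/s.
Flight time T = 2 v_y0 / g = 18.33 s.
Horizontal distance R = vₓ T = 32.60 × 18.33 = 597.4 m.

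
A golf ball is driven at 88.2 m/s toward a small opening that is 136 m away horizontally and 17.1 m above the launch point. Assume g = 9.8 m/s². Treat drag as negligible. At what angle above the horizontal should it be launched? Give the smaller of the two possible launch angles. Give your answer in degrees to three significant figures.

12.2°

Trajectory: y = x tanθ − g x² (1 + tan²θ)/(2v₀²). With x = 136, y = 17.1, v₀ = 88.2, g = 9.80:
11.65 tan²θ − 136 tanθ + (28.75) = 0.
tanθ = [136 ± √(136² − 4 × 11.65 × (28.75))] / (2 × 11.65) = (136 ± 131.0) / 23.30, giving tanθ = 0.2154 or 11.46.
θ = 12.15° or 85.01°; the smaller is 12.15°.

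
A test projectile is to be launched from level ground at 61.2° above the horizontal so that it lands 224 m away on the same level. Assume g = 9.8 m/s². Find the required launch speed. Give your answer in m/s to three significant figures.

On level ground R = v₀² sin 2θ / g ⇒ v₀ = √(gR / sin 2θ).
v₀ = √(9.80 × 224 / sin 122.4°) = √(2195 / 0.8443) = √2599.9 = 50.99 m/s.

51.0 m/s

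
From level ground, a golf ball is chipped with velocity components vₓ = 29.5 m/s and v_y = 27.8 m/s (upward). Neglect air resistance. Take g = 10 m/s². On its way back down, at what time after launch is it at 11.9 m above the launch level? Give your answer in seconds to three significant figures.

5.09 s

Require v_y0 t − ½ g t² = 11.9, i.e. 5.000 t² − 27.80 t + 11.9 = 0.
Quadratic formula: t = (27.80 ± √534.84) / 10.0 = (27.80 ± 23.13) / 10.0 → t = 0.4673 s or 5.093 s.
The descending-branch root is 5.093 s.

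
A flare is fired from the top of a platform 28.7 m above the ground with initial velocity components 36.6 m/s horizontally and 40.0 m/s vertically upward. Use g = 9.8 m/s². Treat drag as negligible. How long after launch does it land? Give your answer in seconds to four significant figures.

8.827 s

With up positive and y = 0 at the ground: y(t) = 28.7 + (40.00) t − 4.900 t². Setting y = 0 and taking the positive root: t = [40.00 + √(40.00² + 2·9.80·28.7)] / 9.80 = (40.00 + 46.50) / 9.80 = 8.827 s.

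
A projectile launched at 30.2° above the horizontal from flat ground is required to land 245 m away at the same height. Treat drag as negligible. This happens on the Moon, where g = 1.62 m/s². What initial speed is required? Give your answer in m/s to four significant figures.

From R = (v₀² / g) sin 2θ: v₀ = √(gR / sin 2θ).
v₀ = √(1.62 × 245 / sin 60.40°) = √(396.9 / 0.8695) = √456.47 = 21.37 m/s.

21.37 m/s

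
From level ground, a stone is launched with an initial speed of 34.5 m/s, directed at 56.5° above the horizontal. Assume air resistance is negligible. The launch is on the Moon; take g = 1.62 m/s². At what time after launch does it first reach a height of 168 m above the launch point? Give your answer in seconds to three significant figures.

vₓ = 34.50 cos 56.5° = 19.04 m/s; v_y0 = 34.50 sin 56.5° = 28.77 m/s.
Height y(t) = 28.77 t − 0.8100 t² = 168 gives 0.8100 t² − 28.77 t + 168 = 0.
Quadratic formula: t = (28.77 ± √283.34) / 1.62 = (28.77 ± 16.83) / 1.62 → t = 7.368 s or 28.15 s.
The first (ascending) time is 7.368 s.

7.37 s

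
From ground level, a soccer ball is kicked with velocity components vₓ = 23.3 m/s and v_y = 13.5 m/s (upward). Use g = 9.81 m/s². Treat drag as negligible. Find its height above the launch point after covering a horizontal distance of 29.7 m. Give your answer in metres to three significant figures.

9.24 m

x = vₓ t ⇒ t = 29.7/23.30 = 1.275 s.
Height: y = v_y0 t − ½ g t² = 13.50 × 1.275 − 4.905 × 1.275² = 17.21 − 7.970 = 9.238 m.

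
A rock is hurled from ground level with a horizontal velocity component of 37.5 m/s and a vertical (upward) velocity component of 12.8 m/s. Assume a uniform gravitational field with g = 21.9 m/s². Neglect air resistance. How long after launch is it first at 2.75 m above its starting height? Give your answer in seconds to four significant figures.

0.2837 s

Height y(t) = 12.80 t − 10.95 t² = 2.75 gives 10.95 t² − 12.80 t + 2.75 = 0.
Quadratic formula: t = (12.80 ± √43.390) / 21.9 = (12.80 ± 6.587) / 21.9 → t = 0.2837 s or 0.8853 s.
The first (ascending) time is 0.2837 s.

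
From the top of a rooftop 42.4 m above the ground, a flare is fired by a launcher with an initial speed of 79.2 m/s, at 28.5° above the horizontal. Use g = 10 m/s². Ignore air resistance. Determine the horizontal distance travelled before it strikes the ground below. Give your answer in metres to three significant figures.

595 m

Components: vₓ = 79.20 cos 28.5° = 69.60 m/s, v_y0 = 79.20 sin 28.5° = 37.79 m/s.
The projectile lands when y = 42.4 + (37.79) t − ½·10.0·t² = 0. Positive root: t = (37.79 + √(37.79² + 2·10.0·42.4)) / 10.0 = (37.79 + 47.71) / 10.0 = 8.550 s.
Horizontal distance: R = vₓ t = 69.60 × 8.550 = 595.1 m.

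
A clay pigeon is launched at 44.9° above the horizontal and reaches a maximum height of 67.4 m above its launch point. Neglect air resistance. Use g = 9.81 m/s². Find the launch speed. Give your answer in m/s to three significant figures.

51.5 m/s

At the peak v_y = 0, so v_y0 = √(2gH) = √(2 × 9.81 × 67.4) = 36.36 m/s.
v_y0 = v₀ sin θ ⇒ v₀ = 36.36 / sin 44.9° = 51.52 m/s.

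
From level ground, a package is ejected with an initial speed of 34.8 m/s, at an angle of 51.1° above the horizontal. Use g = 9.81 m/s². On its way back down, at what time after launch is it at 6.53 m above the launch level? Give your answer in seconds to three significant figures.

5.27 s

Horizontal component vₓ = 34.80 cos 51.1° = 21.85 m/s; vertical v_y0 = 34.80 sin 51.1° = 27.08 m/s.
Set y = v_y0 t − ½ g t² = 6.53: 4.905 t² − 27.08 t + 6.53 = 0.
t = [27.08 ± √(27.08² − 2·9.81·6.53)] / 9.81 = (27.08 ± 24.60) / 9.81, so t = 0.2527 s or t = 5.269 s.
The descending-branch root is 5.269 s.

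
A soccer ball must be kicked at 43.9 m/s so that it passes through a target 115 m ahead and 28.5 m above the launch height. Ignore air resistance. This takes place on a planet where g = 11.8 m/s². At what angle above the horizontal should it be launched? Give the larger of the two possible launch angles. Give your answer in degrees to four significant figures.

Trajectory: y = x tanθ − g x² (1 + tan²θ)/(2v₀²). With x = 115, y = 28.5, v₀ = 43.9, g = 11.8:
40.49 tan²θ − 115 tanθ + (68.99) = 0.
tanθ = [115 ± √(115² − 4 × 40.49 × (68.99))] / (2 × 40.49) = (115 ± 45.31) / 80.97, giving tanθ = 0.8607 or 1.980.
θ = 40.72° or 63.20°; the larger is 63.20°.

63.20°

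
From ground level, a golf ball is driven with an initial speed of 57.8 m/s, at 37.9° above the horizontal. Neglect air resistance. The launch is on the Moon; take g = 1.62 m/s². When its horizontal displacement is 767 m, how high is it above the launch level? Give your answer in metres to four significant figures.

368.0 m

Resolve: vₓ = 57.80 cos 37.9° = 45.61 m/s and v_y0 = 57.80 sin 37.9° = 35.51 m/s.
At x = 767 m, t = x/vₓ = 767/45.61 = 16.82 s.
Height: y = v_y0 t − ½ g t² = 35.51 × 16.82 − 0.8100 × 16.82² = 597.1 − 229.1 = 368.0 m.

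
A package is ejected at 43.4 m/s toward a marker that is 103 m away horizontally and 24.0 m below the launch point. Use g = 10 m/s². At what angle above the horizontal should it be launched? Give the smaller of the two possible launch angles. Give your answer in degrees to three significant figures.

Trajectory: y = x tanθ − g x² (1 + tan²θ)/(2v₀²). With x = 103, y = −24.0, v₀ = 43.4, g = 10.0:
28.16 tan²θ − 103 tanθ + (4.162) = 0.
tanθ = [103 ± √(103² − 4 × 28.16 × (4.162))] / (2 × 28.16) = (103 ± 100.7) / 56.32, giving tanθ = 0.04087 or 3.617.
θ = 2.340° or 74.54°; the smaller is 2.340°.

2.34°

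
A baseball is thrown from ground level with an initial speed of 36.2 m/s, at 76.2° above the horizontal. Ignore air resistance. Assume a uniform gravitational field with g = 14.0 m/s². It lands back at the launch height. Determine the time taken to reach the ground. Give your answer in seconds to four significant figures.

5.022 s

Components: vₓ = 36.20 cos 76.2° = 8.635 m/s, v_y0 = 36.20 sin 76.2° = 35.16 m/s.
It returns to y = 0 when t = 2 v_y0 / g = 2(35.16)/14.0 = 5.022 s.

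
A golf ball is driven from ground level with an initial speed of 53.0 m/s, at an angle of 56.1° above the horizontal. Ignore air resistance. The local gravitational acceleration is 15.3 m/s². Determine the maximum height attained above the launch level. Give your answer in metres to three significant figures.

63.2 m

vₓ = 53.00 cos 56.1° = 29.56 m/s; v_y0 = 53.00 sin 56.1° = 43.99 m/s.
Peak height H = v_y0² / (2g) = 1935.2 / 30.60 = 63.24 m.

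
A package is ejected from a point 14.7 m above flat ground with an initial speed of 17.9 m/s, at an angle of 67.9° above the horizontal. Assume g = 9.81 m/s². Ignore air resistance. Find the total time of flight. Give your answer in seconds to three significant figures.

4.11 s

Resolve: vₓ = 17.90 cos 67.9° = 6.734 m/s and v_y0 = 17.90 sin 67.9° = 16.58 m/s.
Vertical motion (up positive, ground at y = 0): 4.905 t² − (16.58) t − 14.7 = 0, so t = (16.58 + √(16.58² + 2·9.81·14.7)) / 9.81 = (16.58 + 23.74) / 9.81 = 4.110 s.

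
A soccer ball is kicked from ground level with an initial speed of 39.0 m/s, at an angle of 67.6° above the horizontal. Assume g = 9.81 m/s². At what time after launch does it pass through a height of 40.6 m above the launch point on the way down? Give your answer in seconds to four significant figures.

5.963 s

vₓ = 39.00 cos 67.6° = 14.86 m/s; v_y0 = 39.00 sin 67.6° = 36.06 m/s.
Set y = v_y0 t − ½ g t² = 40.6: 4.905 t² − 36.06 t + 40.6 = 0.
t = [36.06 ± √(36.06² − 2·9.81·40.6)] / 9.81 = (36.06 ± 22.44) / 9.81, so t = 1.388 s or t = 5.963 s.
The descending-branch root is 5.963 s.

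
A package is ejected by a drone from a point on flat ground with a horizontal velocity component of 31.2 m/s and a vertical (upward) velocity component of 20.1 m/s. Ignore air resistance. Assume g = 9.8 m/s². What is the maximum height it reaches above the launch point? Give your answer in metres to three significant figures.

20.6 m

Maximum height: H = v_y0² / (2g) = 20.10² / (2 × 9.80) = 20.61 m.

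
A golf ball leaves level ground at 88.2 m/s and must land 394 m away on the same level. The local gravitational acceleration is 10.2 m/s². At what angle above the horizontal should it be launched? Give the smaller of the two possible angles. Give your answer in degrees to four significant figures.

From R = (v₀²/g) sin 2θ: sin 2θ = 10.2 × 394 / 7779.2 = 0.5166.
2θ = 31.10° or 180° − 31.10° = 148.9°, so θ = 15.55° or 74.45°.
The smaller angle is 15.55°.

15.55°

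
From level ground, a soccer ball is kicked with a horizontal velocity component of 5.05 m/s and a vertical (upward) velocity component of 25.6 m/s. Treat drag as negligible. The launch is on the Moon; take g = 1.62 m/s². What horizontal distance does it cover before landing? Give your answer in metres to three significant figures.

Flight time T = 2 v_y0 / g = 31.60 s.
Range: R = vₓ T = 5.050 × 31.60 = 159.6 m.

160 m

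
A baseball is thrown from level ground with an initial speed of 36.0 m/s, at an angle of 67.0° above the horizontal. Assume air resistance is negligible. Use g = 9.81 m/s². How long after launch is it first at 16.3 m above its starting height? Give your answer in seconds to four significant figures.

0.5341 s

vₓ = 36.00 cos 67.0° = 14.07 m/s; v_y0 = 36.00 sin 67.0° = 33.14 m/s.
Height y(t) = 33.14 t − 4.905 t² = 16.3 gives 4.905 t² − 33.14 t + 16.3 = 0.
Quadratic formula: t = (33.14 ± √778.33) / 9.81 = (33.14 ± 27.90) / 9.81 → t = 0.5341 s or 6.222 s.
The first (ascending) time is 0.5341 s.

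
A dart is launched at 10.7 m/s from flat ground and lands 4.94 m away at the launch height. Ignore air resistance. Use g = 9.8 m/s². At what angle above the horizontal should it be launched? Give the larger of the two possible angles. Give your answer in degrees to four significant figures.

Level-ground range R = v₀² sin(2θ)/g ⇒ sin(2θ) = gR/v₀² = 9.80 × 4.94 / 10.7² = 0.4228.
2θ = 25.01° or 180° − 25.01° = 155.0°, so θ = 12.51° or 77.49°.
The larger angle is 77.49°.

77.49°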